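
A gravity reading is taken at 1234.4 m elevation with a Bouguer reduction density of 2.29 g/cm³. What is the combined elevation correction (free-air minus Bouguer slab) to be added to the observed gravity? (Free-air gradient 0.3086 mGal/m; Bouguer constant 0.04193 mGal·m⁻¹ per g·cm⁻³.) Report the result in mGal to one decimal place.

262.4

Combined gradient = 0.3086 − 0.04193 × 2.29 = 0.2125803 mGal/m
Combined elevation correction = 0.2125803 × 1234.4 = 262.4 mGal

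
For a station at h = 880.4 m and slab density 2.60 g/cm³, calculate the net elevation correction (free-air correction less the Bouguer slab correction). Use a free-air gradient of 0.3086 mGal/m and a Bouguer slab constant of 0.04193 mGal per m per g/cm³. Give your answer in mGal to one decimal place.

Combined gradient = 0.3086 − 0.04193 × 2.60 = 0.1995820 mGal/m
Combined elevation correction = 0.1995820 × 880.4 = 175.7 mGal

175.7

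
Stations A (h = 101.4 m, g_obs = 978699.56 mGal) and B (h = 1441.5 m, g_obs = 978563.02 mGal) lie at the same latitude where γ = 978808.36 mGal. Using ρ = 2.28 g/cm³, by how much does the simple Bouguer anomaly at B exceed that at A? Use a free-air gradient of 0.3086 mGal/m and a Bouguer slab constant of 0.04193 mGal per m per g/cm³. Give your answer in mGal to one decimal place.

148.9

Δg_SB(A) = 978699.56 − 978808.36 + 0.3086×101.4 − 0.04193×2.28×101.4 = -87.20 mGal
Δg_SB(B) = 978563.02 − 978808.36 + 0.3086×1441.5 − 0.04193×2.28×1441.5 = 61.70 mGal
Difference = 61.70 − (-87.20) = 148.90 mGal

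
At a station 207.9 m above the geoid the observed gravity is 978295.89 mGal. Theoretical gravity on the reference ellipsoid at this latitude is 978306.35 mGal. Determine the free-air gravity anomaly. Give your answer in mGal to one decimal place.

Free-air correction = 0.3086 × 207.9 = 64.16 mGal
Free-air anomaly = 978295.89 − 978306.35 + (64.16) = 53.70 mGal

53.7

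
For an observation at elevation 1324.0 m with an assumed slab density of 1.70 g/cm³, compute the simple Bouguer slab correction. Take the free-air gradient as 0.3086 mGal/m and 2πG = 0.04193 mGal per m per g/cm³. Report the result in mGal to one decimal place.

Bouguer slab correction = 0.04193 × 1.70 × 1324.0 = 94.4 mGal

94.4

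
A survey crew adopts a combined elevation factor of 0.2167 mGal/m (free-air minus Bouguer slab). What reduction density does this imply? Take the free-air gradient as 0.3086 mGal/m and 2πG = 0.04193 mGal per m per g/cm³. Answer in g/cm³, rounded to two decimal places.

0.2167 = 0.3086 − 0.04193 × ρ
ρ = (0.3086 − 0.2167) / 0.04193 = 2.19 g/cm³

2.19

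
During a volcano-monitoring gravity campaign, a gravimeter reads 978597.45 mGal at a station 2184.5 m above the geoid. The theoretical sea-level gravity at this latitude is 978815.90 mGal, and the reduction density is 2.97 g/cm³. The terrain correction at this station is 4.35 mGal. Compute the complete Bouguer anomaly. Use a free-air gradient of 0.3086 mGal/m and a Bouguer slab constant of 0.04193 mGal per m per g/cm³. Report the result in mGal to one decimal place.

Free-air correction = 0.3086 × 2184.5 = 674.14 mGal
Free-air anomaly = 978597.45 − 978815.90 + (674.14) = 455.69 mGal
Bouguer slab correction = 0.04193 × 2.97 × 2184.5 = 272.04 mGal
Simple Bouguer anomaly = 455.69 − (272.04) = 183.65 mGal
Complete Bouguer anomaly = 183.65 + 4.35 = 188.00 mGal

188.0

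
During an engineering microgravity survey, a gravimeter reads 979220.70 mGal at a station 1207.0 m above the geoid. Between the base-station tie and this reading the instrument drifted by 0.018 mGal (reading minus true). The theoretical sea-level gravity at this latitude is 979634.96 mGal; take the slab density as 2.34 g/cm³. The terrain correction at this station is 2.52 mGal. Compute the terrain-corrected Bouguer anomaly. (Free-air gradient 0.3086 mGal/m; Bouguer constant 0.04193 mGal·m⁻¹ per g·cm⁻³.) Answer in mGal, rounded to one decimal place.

-157.7

Drift-corrected reading = 979220.70 − (0.018) = 979220.682 mGal
Free-air correction = 0.3086 × 1207.0 = 372.48 mGal
Free-air anomaly = 979220.682 − 979634.96 + (372.48) = -41.798 mGal
Bouguer slab correction = 0.04193 × 2.34 × 1207.0 = 118.43 mGal
Simple Bouguer anomaly = -41.798 − (118.43) = -160.228 mGal
Complete Bouguer anomaly = -160.228 + 2.52 = -157.708 mGal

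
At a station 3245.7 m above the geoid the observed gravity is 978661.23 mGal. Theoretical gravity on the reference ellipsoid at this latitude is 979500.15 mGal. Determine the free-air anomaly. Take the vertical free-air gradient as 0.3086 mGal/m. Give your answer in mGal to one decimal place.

162.7

Free-air correction = 0.3086 × 3245.7 = 1001.62 mGal
Free-air anomaly = 978661.23 − 979500.15 + (1001.62) = 162.70 mGal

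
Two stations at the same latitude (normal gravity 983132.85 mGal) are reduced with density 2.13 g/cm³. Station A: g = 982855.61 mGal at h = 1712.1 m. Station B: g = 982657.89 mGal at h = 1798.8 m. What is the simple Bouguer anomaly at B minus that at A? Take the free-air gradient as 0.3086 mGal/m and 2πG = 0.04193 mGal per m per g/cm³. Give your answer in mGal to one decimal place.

Δg_SB(A) = 982855.61 − 983132.85 + 0.3086×1712.1 − 0.04193×2.13×1712.1 = 98.20 mGal
Δg_SB(B) = 982657.89 − 983132.85 + 0.3086×1798.8 − 0.04193×2.13×1798.8 = -80.50 mGal
Difference = -80.50 − (98.20) = -178.70 mGal

-178.7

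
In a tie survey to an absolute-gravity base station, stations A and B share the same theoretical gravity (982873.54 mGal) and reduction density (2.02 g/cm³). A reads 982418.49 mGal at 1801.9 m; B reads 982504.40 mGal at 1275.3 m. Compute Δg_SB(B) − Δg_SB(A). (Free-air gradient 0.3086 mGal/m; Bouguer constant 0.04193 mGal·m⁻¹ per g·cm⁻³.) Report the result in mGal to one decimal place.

Δg_SB(A) = 982418.49 − 982873.54 + 0.3086×1801.9 − 0.04193×2.02×1801.9 = -51.60 mGal
Δg_SB(B) = 982504.40 − 982873.54 + 0.3086×1275.3 − 0.04193×2.02×1275.3 = -83.60 mGal
Difference = -83.60 − (-51.60) = -32.00 mGal

-32.0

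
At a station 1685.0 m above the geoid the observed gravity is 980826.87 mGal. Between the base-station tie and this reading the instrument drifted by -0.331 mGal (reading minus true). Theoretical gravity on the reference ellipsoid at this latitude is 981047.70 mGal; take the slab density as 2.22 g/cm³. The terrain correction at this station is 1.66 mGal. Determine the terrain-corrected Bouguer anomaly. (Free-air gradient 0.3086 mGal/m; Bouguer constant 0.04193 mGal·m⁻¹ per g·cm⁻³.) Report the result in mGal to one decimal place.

144.3

Drift-corrected reading = 980826.87 − (-0.331) = 980827.201 mGal
Free-air correction = 0.3086 × 1685.0 = 519.99 mGal
Free-air anomaly = 980827.201 − 981047.70 + (519.99) = 299.491 mGal
Bouguer slab correction = 0.04193 × 2.22 × 1685.0 = 156.85 mGal
Simple Bouguer anomaly = 299.491 − (156.85) = 142.641 mGal
Complete Bouguer anomaly = 142.641 + 1.66 = 144.301 mGal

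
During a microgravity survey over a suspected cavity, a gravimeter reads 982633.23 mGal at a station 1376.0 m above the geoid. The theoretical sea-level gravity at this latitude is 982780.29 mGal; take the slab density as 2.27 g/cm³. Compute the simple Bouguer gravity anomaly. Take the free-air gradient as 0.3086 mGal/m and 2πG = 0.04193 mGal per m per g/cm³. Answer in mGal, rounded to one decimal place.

146.6

Free-air correction = 0.3086 × 1376.0 = 424.63 mGal
Free-air anomaly = 982633.23 − 982780.29 + (424.63) = 277.57 mGal
Bouguer slab correction = 0.04193 × 2.27 × 1376.0 = 130.97 mGal
Simple Bouguer anomaly = 277.57 − (130.97) = 146.60 mGal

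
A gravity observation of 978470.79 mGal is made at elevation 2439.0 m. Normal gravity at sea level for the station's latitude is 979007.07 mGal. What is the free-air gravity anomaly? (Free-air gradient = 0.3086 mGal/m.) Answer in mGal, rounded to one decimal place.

Free-air correction = 0.3086 × 2439.0 = 752.68 mGal
Free-air anomaly = 978470.79 − 979007.07 + (752.68) = 216.40 mGal

216.4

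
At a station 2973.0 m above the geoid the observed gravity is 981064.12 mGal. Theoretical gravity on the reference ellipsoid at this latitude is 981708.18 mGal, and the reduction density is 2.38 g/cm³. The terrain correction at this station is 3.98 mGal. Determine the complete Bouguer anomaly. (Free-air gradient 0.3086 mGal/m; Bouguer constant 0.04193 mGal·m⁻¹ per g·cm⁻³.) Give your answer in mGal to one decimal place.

Free-air correction = 0.3086 × 2973.0 = 917.47 mGal
Free-air anomaly = 981064.12 − 981708.18 + (917.47) = 273.41 mGal
Bouguer slab correction = 0.04193 × 2.38 × 2973.0 = 296.69 mGal
Simple Bouguer anomaly = 273.41 − (296.69) = -23.28 mGal
Complete Bouguer anomaly = -23.28 + 3.98 = -19.30 mGal

-19.3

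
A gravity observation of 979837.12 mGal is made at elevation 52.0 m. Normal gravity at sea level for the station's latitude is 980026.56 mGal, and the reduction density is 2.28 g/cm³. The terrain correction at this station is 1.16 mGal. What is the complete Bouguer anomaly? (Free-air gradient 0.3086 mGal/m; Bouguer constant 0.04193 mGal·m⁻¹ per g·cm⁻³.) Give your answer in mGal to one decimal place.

-177.2

Free-air correction = 0.3086 × 52.0 = 16.05 mGal
Free-air anomaly = 979837.12 − 980026.56 + (16.05) = -173.39 mGal
Bouguer slab correction = 0.04193 × 2.28 × 52.0 = 4.97 mGal
Simple Bouguer anomaly = -173.39 − (4.97) = -178.36 mGal
Complete Bouguer anomaly = -178.36 + 1.16 = -177.20 mGal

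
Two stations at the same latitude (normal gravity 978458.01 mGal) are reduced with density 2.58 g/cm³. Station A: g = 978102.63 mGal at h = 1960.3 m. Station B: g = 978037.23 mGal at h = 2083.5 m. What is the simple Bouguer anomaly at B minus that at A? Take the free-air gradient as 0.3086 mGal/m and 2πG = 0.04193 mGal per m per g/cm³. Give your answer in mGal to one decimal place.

Δg_SB(A) = 978102.63 − 978458.01 + 0.3086×1960.3 − 0.04193×2.58×1960.3 = 37.50 mGal
Δg_SB(B) = 978037.23 − 978458.01 + 0.3086×2083.5 − 0.04193×2.58×2083.5 = -3.20 mGal
Difference = -3.20 − (37.50) = -40.70 mGal

-40.7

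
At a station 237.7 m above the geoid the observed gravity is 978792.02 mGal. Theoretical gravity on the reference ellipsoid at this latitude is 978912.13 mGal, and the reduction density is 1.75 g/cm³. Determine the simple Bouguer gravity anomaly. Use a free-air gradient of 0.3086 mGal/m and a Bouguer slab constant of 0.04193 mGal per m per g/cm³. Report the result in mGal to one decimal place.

-64.2

Free-air correction = 0.3086 × 237.7 = 73.35 mGal
Free-air anomaly = 978792.02 − 978912.13 + (73.35) = -46.76 mGal
Bouguer slab correction = 0.04193 × 1.75 × 237.7 = 17.44 mGal
Simple Bouguer anomaly = -46.76 − (17.44) = -64.20 mGal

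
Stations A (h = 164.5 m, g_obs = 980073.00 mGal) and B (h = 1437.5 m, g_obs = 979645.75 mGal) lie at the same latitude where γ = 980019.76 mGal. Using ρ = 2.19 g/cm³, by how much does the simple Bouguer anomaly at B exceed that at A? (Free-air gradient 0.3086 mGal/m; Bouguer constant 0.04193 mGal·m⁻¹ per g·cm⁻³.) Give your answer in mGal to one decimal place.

Δg_SB(A) = 980073.00 − 980019.76 + 0.3086×164.5 − 0.04193×2.19×164.5 = 88.90 mGal
Δg_SB(B) = 979645.75 − 980019.76 + 0.3086×1437.5 − 0.04193×2.19×1437.5 = -62.40 mGal
Difference = -62.40 − (88.90) = -151.30 mGal

-151.3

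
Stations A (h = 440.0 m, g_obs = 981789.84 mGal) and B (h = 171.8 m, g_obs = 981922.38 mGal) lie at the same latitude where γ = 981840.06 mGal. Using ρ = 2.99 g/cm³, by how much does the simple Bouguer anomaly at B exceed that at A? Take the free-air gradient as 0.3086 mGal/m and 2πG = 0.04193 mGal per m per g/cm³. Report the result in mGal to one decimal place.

Δg_SB(A) = 981789.84 − 981840.06 + 0.3086×440.0 − 0.04193×2.99×440.0 = 30.40 mGal
Δg_SB(B) = 981922.38 − 981840.06 + 0.3086×171.8 − 0.04193×2.99×171.8 = 113.80 mGal
Difference = 113.80 − (30.40) = 83.40 mGal

83.4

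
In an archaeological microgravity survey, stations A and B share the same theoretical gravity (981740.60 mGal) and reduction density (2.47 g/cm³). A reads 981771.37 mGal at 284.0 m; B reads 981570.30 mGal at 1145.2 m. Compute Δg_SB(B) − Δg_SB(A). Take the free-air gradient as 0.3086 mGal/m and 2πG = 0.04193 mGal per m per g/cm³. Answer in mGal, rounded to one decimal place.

-24.5

Δg_SB(A) = 981771.37 − 981740.60 + 0.3086×284.0 − 0.04193×2.47×284.0 = 89.00 mGal
Δg_SB(B) = 981570.30 − 981740.60 + 0.3086×1145.2 − 0.04193×2.47×1145.2 = 64.50 mGal
Difference = 64.50 − (89.00) = -24.50 mGal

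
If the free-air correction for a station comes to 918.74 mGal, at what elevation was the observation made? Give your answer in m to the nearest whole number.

h = 918.74 / 0.3086 = 2977.12 m

2977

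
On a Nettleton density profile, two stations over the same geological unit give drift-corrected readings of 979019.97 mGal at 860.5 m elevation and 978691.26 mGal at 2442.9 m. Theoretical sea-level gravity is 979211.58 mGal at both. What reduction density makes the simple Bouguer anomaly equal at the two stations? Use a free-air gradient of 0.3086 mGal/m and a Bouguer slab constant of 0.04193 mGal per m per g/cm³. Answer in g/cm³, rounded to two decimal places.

2.41

Δg_obs = 978691.26 − 979019.97 = -328.71 mGal over Δh = 2442.9 − 860.5 = 1582.4 m
Equal Bouguer anomalies ⇒ Δg_obs + (0.3086 − 0.04193ρ)·Δh = 0
0.3086 − 0.04193ρ = −Δg_obs/Δh = 0.20773
ρ = (0.3086 − 0.20773) / 0.04193 = 2.41 g/cm³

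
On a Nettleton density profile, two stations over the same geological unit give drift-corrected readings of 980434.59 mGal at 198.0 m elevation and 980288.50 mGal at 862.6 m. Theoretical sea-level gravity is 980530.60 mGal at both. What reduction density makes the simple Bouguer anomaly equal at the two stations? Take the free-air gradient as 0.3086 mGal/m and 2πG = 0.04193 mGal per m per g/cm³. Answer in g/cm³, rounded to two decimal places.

2.12

Δg_obs = 980288.50 − 980434.59 = -146.09 mGal over Δh = 862.6 − 198.0 = 664.6 m
Equal Bouguer anomalies ⇒ Δg_obs + (0.3086 − 0.04193ρ)·Δh = 0
0.3086 − 0.04193ρ = −Δg_obs/Δh = 0.21982
ρ = (0.3086 − 0.21982) / 0.04193 = 2.12 g/cm³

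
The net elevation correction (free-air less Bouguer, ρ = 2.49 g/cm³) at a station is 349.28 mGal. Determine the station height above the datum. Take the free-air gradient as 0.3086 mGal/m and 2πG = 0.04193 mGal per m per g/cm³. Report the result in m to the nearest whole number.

Combined gradient = 0.3086 − 0.04193 × 2.49 = 0.2041943 mGal/m
h = 349.28 / 0.2041943 = 1710.53 m

1711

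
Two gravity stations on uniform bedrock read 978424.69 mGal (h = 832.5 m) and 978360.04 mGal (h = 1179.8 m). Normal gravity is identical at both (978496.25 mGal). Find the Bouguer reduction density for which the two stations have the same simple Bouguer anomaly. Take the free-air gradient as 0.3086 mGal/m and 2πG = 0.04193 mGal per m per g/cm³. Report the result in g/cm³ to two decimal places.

Δg_obs = 978360.04 − 978424.69 = -64.65 mGal over Δh = 1179.8 − 832.5 = 347.3 m
Equal Bouguer anomalies ⇒ Δg_obs + (0.3086 − 0.04193ρ)·Δh = 0
0.3086 − 0.04193ρ = −Δg_obs/Δh = 0.18615
ρ = (0.3086 − 0.18615) / 0.04193 = 2.92 g/cm³

2.92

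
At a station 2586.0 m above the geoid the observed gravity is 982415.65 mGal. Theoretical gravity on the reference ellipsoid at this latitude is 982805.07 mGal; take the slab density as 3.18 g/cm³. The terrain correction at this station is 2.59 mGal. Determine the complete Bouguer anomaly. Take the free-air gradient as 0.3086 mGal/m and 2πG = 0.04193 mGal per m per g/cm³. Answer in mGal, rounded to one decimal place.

Free-air correction = 0.3086 × 2586.0 = 798.04 mGal
Free-air anomaly = 982415.65 − 982805.07 + (798.04) = 408.62 mGal
Bouguer slab correction = 0.04193 × 3.18 × 2586.0 = 344.81 mGal
Simple Bouguer anomaly = 408.62 − (344.81) = 63.81 mGal
Complete Bouguer anomaly = 63.81 + 2.59 = 66.40 mGal

66.4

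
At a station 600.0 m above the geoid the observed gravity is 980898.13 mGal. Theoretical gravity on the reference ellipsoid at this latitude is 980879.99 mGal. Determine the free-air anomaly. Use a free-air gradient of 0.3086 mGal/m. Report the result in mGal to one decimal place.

Free-air correction = 0.3086 × 600.0 = 185.16 mGal
Free-air anomaly = 980898.13 − 980879.99 + (185.16) = 203.30 mGal

203.3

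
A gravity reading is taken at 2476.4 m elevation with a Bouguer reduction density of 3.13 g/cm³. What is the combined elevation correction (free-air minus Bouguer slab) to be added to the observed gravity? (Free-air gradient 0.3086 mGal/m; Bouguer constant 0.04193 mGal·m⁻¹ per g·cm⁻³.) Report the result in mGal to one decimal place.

439.2

Combined gradient = 0.3086 − 0.04193 × 3.13 = 0.1773591 mGal/m
Combined elevation correction = 0.1773591 × 2476.4 = 439.2 mGal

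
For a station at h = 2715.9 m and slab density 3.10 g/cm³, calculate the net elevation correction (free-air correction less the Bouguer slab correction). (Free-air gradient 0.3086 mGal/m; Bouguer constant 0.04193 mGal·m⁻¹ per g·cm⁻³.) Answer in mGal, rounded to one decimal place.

485.1

Combined gradient = 0.3086 − 0.04193 × 3.10 = 0.1786170 mGal/m
Combined elevation correction = 0.1786170 × 2715.9 = 485.1 mGal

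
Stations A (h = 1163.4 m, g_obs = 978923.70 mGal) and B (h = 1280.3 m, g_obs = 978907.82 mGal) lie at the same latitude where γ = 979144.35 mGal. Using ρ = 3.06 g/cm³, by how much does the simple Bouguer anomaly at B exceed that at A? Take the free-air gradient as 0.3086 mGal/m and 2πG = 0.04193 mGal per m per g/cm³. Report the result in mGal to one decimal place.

Δg_SB(A) = 978923.70 − 979144.35 + 0.3086×1163.4 − 0.04193×3.06×1163.4 = -10.90 mGal
Δg_SB(B) = 978907.82 − 979144.35 + 0.3086×1280.3 − 0.04193×3.06×1280.3 = -5.70 mGal
Difference = -5.70 − (-10.90) = 5.20 mGal

5.2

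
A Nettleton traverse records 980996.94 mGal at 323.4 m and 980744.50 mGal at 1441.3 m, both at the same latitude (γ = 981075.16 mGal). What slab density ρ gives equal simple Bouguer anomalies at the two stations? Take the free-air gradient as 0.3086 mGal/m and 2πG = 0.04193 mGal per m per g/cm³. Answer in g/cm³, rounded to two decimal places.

1.97

Δg_obs = 980744.50 − 980996.94 = -252.44 mGal over Δh = 1441.3 − 323.4 = 1117.9 m
Equal Bouguer anomalies ⇒ Δg_obs + (0.3086 − 0.04193ρ)·Δh = 0
0.3086 − 0.04193ρ = −Δg_obs/Δh = 0.22582
ρ = (0.3086 − 0.22582) / 0.04193 = 1.97 g/cm³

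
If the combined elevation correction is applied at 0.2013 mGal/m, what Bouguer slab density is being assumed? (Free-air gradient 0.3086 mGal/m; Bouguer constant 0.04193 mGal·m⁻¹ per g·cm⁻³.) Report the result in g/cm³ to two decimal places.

2.56

0.2013 = 0.3086 − 0.04193 × ρ
ρ = (0.3086 − 0.2013) / 0.04193 = 2.56 g/cm³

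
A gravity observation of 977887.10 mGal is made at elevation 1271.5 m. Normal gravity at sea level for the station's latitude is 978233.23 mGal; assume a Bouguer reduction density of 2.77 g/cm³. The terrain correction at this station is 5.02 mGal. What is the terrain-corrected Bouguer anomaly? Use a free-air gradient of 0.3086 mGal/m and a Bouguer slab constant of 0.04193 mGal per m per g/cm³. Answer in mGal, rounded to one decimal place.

-96.4

Free-air correction = 0.3086 × 1271.5 = 392.38 mGal
Free-air anomaly = 977887.10 − 978233.23 + (392.38) = 46.25 mGal
Bouguer slab correction = 0.04193 × 2.77 × 1271.5 = 147.68 mGal
Simple Bouguer anomaly = 46.25 − (147.68) = -101.43 mGal
Complete Bouguer anomaly = -101.43 + 5.02 = -96.41 mGal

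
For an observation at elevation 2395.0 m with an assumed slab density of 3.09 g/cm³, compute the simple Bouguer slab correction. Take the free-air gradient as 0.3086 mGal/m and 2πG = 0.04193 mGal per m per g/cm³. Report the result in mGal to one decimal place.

Bouguer slab correction = 0.04193 × 3.09 × 2395.0 = 310.3 mGal

310.3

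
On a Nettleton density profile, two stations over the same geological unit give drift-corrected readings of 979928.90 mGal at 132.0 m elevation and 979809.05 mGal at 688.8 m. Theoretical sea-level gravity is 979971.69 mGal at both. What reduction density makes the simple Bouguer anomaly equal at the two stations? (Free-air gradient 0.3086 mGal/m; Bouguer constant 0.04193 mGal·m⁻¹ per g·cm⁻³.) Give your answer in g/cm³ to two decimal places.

2.23

Δg_obs = 979809.05 − 979928.90 = -119.85 mGal over Δh = 688.8 − 132.0 = 556.8 m
Equal Bouguer anomalies ⇒ Δg_obs + (0.3086 − 0.04193ρ)·Δh = 0
0.3086 − 0.04193ρ = −Δg_obs/Δh = 0.21525
ρ = (0.3086 − 0.21525) / 0.04193 = 2.23 g/cm³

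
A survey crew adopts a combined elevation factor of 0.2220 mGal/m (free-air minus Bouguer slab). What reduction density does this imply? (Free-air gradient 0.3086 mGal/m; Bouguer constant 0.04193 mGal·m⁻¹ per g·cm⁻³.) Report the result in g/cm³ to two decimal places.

0.2220 = 0.3086 − 0.04193 × ρ
ρ = (0.3086 − 0.2220) / 0.04193 = 2.07 g/cm³

2.07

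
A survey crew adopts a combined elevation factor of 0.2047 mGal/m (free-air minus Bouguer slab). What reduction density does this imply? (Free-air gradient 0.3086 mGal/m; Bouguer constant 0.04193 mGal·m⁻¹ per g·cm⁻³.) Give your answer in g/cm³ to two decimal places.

0.2047 = 0.3086 − 0.04193 × ρ
ρ = (0.3086 − 0.2047) / 0.04193 = 2.48 g/cm³

2.48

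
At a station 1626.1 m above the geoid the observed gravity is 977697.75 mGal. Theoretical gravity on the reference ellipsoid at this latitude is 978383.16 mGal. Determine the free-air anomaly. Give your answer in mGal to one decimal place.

Free-air correction = 0.3086 × 1626.1 = 501.81 mGal
Free-air anomaly = 977697.75 − 978383.16 + (501.81) = -183.60 mGal

-183.6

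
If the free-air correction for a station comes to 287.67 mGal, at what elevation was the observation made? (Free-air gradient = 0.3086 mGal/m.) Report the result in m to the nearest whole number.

h = 287.67 / 0.3086 = 932.18 m

932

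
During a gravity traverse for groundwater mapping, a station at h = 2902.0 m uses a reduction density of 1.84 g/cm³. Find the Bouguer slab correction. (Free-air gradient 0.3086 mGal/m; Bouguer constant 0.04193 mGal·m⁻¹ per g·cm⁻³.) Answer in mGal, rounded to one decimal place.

223.9

Bouguer slab correction = 0.04193 × 1.84 × 2902.0 = 223.9 mGal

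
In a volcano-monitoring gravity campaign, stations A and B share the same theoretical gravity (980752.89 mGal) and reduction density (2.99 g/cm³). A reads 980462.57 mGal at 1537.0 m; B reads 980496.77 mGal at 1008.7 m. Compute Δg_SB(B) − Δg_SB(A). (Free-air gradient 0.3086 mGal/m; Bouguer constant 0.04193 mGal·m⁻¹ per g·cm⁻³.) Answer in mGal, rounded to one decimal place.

Δg_SB(A) = 980462.57 − 980752.89 + 0.3086×1537.0 − 0.04193×2.99×1537.0 = -8.70 mGal
Δg_SB(B) = 980496.77 − 980752.89 + 0.3086×1008.7 − 0.04193×2.99×1008.7 = -71.30 mGal
Difference = -71.30 − (-8.70) = -62.60 mGal

-62.6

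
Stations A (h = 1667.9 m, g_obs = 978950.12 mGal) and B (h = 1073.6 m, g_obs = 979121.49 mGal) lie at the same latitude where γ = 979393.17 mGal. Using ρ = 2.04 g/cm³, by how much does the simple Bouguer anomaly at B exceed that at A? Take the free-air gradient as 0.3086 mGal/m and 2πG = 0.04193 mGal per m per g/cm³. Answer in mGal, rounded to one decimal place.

Δg_SB(A) = 978950.12 − 979393.17 + 0.3086×1667.9 − 0.04193×2.04×1667.9 = -71.00 mGal
Δg_SB(B) = 979121.49 − 979393.17 + 0.3086×1073.6 − 0.04193×2.04×1073.6 = -32.20 mGal
Difference = -32.20 − (-71.00) = 38.80 mGal

38.8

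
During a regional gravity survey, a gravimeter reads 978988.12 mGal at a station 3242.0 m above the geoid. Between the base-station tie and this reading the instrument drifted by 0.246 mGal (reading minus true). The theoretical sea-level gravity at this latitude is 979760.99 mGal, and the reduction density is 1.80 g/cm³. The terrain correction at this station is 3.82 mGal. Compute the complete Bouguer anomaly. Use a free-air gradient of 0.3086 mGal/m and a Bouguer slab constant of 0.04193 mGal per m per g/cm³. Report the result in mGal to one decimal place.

Drift-corrected reading = 978988.12 − (0.246) = 978987.874 mGal
Free-air correction = 0.3086 × 3242.0 = 1000.48 mGal
Free-air anomaly = 978987.874 − 979760.99 + (1000.48) = 227.364 mGal
Bouguer slab correction = 0.04193 × 1.80 × 3242.0 = 244.69 mGal
Simple Bouguer anomaly = 227.364 − (244.69) = -17.326 mGal
Complete Bouguer anomaly = -17.326 + 3.82 = -13.506 mGal

-13.5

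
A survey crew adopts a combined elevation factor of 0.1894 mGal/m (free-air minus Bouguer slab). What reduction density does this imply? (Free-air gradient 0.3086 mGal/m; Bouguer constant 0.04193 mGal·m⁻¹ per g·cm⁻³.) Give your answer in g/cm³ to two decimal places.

0.1894 = 0.3086 − 0.04193 × ρ
ρ = (0.3086 − 0.1894) / 0.04193 = 2.84 g/cm³

2.84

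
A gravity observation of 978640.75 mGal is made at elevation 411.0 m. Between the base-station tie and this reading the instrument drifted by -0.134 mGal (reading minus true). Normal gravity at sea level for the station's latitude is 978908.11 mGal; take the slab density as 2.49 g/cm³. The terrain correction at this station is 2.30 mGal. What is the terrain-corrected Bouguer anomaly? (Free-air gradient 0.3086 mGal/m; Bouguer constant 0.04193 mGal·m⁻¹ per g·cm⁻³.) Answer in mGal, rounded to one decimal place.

-181.0

Drift-corrected reading = 978640.75 − (-0.134) = 978640.884 mGal
Free-air correction = 0.3086 × 411.0 = 126.83 mGal
Free-air anomaly = 978640.884 − 978908.11 + (126.83) = -140.396 mGal
Bouguer slab correction = 0.04193 × 2.49 × 411.0 = 42.91 mGal
Simple Bouguer anomaly = -140.396 − (42.91) = -183.306 mGal
Complete Bouguer anomaly = -183.306 + 2.30 = -181.006 mGal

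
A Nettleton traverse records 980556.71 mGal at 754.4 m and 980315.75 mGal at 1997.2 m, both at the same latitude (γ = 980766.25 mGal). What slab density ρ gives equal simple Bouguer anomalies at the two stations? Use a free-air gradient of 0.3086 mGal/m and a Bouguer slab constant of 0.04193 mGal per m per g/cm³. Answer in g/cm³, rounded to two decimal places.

Δg_obs = 980315.75 − 980556.71 = -240.96 mGal over Δh = 1997.2 − 754.4 = 1242.8 m
Equal Bouguer anomalies ⇒ Δg_obs + (0.3086 − 0.04193ρ)·Δh = 0
0.3086 − 0.04193ρ = −Δg_obs/Δh = 0.19388
ρ = (0.3086 − 0.19388) / 0.04193 = 2.74 g/cm³

2.74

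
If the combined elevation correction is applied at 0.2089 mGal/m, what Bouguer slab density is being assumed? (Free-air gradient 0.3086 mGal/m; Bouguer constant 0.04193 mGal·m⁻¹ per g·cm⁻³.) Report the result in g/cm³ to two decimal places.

0.2089 = 0.3086 − 0.04193 × ρ
ρ = (0.3086 − 0.2089) / 0.04193 = 2.38 g/cm³

2.38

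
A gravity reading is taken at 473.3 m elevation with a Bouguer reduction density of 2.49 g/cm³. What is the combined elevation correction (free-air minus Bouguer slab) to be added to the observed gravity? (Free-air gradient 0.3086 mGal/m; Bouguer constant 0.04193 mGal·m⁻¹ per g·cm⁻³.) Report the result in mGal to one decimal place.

96.6

Combined gradient = 0.3086 − 0.04193 × 2.49 = 0.2041943 mGal/m
Combined elevation correction = 0.2041943 × 473.3 = 96.6 mGal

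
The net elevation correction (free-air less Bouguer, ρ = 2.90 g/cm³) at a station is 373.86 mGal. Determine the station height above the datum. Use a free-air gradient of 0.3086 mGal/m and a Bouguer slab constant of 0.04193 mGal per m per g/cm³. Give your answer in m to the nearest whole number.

Combined gradient = 0.3086 − 0.04193 × 2.90 = 0.1870030 mGal/m
h = 373.86 / 0.1870030 = 1999.22 m

1999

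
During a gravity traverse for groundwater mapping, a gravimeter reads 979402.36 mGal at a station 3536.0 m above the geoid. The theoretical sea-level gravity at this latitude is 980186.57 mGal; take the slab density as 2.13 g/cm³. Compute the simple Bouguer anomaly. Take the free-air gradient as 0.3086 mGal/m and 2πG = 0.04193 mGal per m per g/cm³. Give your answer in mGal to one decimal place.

-8.8

Free-air correction = 0.3086 × 3536.0 = 1091.21 mGal
Free-air anomaly = 979402.36 − 980186.57 + (1091.21) = 307.00 mGal
Bouguer slab correction = 0.04193 × 2.13 × 3536.0 = 315.80 mGal
Simple Bouguer anomaly = 307.00 − (315.80) = -8.80 mGal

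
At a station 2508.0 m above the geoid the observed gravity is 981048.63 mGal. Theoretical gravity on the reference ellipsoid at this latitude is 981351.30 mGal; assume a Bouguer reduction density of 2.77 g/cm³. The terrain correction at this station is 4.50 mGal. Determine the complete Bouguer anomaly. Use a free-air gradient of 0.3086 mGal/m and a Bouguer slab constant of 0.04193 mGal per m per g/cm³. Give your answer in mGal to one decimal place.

Free-air correction = 0.3086 × 2508.0 = 773.97 mGal
Free-air anomaly = 981048.63 − 981351.30 + (773.97) = 471.30 mGal
Bouguer slab correction = 0.04193 × 2.77 × 2508.0 = 291.29 mGal
Simple Bouguer anomaly = 471.30 − (291.29) = 180.01 mGal
Complete Bouguer anomaly = 180.01 + 4.50 = 184.51 mGal

184.5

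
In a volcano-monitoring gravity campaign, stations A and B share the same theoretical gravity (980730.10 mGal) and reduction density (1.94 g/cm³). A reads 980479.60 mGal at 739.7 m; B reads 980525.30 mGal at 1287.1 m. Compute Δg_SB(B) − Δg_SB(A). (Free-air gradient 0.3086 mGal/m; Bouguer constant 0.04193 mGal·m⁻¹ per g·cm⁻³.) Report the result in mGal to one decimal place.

Δg_SB(A) = 980479.60 − 980730.10 + 0.3086×739.7 − 0.04193×1.94×739.7 = -82.40 mGal
Δg_SB(B) = 980525.30 − 980730.10 + 0.3086×1287.1 − 0.04193×1.94×1287.1 = 87.70 mGal
Difference = 87.70 − (-82.40) = 170.10 mGal

170.1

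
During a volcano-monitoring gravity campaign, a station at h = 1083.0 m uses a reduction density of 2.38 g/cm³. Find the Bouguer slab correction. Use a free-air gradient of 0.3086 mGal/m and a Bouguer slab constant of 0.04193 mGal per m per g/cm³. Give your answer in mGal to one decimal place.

108.1

Bouguer slab correction = 0.04193 × 2.38 × 1083.0 = 108.1 mGal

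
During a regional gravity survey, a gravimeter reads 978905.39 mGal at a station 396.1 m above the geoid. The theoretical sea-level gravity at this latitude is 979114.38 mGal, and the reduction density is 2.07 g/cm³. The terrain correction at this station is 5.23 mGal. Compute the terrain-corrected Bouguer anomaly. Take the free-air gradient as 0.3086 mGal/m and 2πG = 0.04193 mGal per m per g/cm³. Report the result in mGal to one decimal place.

-115.9

Free-air correction = 0.3086 × 396.1 = 122.24 mGal
Free-air anomaly = 978905.39 − 979114.38 + (122.24) = -86.75 mGal
Bouguer slab correction = 0.04193 × 2.07 × 396.1 = 34.38 mGal
Simple Bouguer anomaly = -86.75 − (34.38) = -121.13 mGal
Complete Bouguer anomaly = -121.13 + 5.23 = -115.90 mGal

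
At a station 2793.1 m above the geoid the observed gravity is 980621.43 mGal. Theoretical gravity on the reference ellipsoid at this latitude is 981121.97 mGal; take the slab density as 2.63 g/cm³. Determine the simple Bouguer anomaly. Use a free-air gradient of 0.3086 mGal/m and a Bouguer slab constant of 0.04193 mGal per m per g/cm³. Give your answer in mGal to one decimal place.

Free-air correction = 0.3086 × 2793.1 = 861.95 mGal
Free-air anomaly = 980621.43 − 981121.97 + (861.95) = 361.41 mGal
Bouguer slab correction = 0.04193 × 2.63 × 2793.1 = 308.01 mGal
Simple Bouguer anomaly = 361.41 − (308.01) = 53.40 mGal

53.4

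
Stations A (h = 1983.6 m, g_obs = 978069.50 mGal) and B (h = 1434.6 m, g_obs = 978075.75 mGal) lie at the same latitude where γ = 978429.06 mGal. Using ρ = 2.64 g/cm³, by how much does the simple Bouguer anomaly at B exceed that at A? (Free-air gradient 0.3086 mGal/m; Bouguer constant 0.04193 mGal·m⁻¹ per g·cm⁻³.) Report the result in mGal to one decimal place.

Δg_SB(A) = 978069.50 − 978429.06 + 0.3086×1983.6 − 0.04193×2.64×1983.6 = 33.00 mGal
Δg_SB(B) = 978075.75 − 978429.06 + 0.3086×1434.6 − 0.04193×2.64×1434.6 = -69.40 mGal
Difference = -69.40 − (33.00) = -102.40 mGal

-102.4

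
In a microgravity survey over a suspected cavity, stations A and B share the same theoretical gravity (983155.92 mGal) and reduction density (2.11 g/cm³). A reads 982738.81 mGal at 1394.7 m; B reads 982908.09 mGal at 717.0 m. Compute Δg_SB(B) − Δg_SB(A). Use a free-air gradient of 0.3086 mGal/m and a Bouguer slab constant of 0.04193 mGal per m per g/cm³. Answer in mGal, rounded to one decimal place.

Δg_SB(A) = 982738.81 − 983155.92 + 0.3086×1394.7 − 0.04193×2.11×1394.7 = -110.10 mGal
Δg_SB(B) = 982908.09 − 983155.92 + 0.3086×717.0 − 0.04193×2.11×717.0 = -90.00 mGal
Difference = -90.00 − (-110.10) = 20.10 mGal

20.1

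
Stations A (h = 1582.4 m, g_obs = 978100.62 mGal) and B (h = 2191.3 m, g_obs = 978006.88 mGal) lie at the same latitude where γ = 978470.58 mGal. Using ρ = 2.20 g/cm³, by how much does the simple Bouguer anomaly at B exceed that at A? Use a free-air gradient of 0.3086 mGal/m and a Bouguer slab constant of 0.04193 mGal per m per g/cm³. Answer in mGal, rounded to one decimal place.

Δg_SB(A) = 978100.62 − 978470.58 + 0.3086×1582.4 − 0.04193×2.20×1582.4 = -27.60 mGal
Δg_SB(B) = 978006.88 − 978470.58 + 0.3086×2191.3 − 0.04193×2.20×2191.3 = 10.40 mGal
Difference = 10.40 − (-27.60) = 38.00 mGal

38.0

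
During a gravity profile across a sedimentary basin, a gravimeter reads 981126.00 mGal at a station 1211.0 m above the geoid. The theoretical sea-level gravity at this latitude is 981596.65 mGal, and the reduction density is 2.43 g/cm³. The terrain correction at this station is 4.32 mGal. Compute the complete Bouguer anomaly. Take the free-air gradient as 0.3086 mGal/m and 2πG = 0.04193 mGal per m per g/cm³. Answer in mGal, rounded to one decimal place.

Free-air correction = 0.3086 × 1211.0 = 373.71 mGal
Free-air anomaly = 981126.00 − 981596.65 + (373.71) = -96.94 mGal
Bouguer slab correction = 0.04193 × 2.43 × 1211.0 = 123.39 mGal
Simple Bouguer anomaly = -96.94 − (123.39) = -220.33 mGal
Complete Bouguer anomaly = -220.33 + 4.32 = -216.01 mGal

-216.0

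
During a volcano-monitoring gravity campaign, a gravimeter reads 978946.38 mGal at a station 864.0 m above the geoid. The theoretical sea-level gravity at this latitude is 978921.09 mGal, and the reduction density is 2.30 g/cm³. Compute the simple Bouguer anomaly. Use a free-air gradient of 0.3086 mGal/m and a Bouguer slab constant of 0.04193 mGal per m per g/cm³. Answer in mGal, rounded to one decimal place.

208.6

Free-air correction = 0.3086 × 864.0 = 266.63 mGal
Free-air anomaly = 978946.38 − 978921.09 + (266.63) = 291.92 mGal
Bouguer slab correction = 0.04193 × 2.30 × 864.0 = 83.32 mGal
Simple Bouguer anomaly = 291.92 − (83.32) = 208.60 mGal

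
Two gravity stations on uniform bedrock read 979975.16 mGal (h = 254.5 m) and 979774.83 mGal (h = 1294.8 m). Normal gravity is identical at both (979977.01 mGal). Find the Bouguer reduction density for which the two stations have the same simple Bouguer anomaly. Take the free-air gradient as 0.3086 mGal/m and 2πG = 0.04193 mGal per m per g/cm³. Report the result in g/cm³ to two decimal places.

2.77

Δg_obs = 979774.83 − 979975.16 = -200.33 mGal over Δh = 1294.8 − 254.5 = 1040.3 m
Equal Bouguer anomalies ⇒ Δg_obs + (0.3086 − 0.04193ρ)·Δh = 0
0.3086 − 0.04193ρ = −Δg_obs/Δh = 0.19257
ρ = (0.3086 − 0.19257) / 0.04193 = 2.77 g/cm³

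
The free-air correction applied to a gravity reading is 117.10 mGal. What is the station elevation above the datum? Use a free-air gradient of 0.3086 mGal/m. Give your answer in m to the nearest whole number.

h = 117.10 / 0.3086 = 379.46 m

379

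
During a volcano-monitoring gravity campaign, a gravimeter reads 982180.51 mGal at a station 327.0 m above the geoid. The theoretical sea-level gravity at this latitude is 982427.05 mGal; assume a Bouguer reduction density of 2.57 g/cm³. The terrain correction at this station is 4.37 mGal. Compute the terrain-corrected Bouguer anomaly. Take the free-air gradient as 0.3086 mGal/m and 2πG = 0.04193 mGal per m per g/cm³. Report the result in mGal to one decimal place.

-176.5

Free-air correction = 0.3086 × 327.0 = 100.91 mGal
Free-air anomaly = 982180.51 − 982427.05 + (100.91) = -145.63 mGal
Bouguer slab correction = 0.04193 × 2.57 × 327.0 = 35.24 mGal
Simple Bouguer anomaly = -145.63 − (35.24) = -180.87 mGal
Complete Bouguer anomaly = -180.87 + 4.37 = -176.50 mGal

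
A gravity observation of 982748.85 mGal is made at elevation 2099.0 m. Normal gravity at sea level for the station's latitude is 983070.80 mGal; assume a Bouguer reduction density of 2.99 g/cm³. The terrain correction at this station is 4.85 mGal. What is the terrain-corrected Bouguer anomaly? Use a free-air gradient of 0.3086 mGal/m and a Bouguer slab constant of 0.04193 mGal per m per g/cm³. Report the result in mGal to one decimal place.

Free-air correction = 0.3086 × 2099.0 = 647.75 mGal
Free-air anomaly = 982748.85 − 983070.80 + (647.75) = 325.80 mGal
Bouguer slab correction = 0.04193 × 2.99 × 2099.0 = 263.15 mGal
Simple Bouguer anomaly = 325.80 − (263.15) = 62.65 mGal
Complete Bouguer anomaly = 62.65 + 4.85 = 67.50 mGal

67.5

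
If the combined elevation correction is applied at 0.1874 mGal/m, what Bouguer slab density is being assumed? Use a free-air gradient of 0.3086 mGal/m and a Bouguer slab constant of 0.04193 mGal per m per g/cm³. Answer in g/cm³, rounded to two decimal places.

0.1874 = 0.3086 − 0.04193 × ρ
ρ = (0.3086 − 0.1874) / 0.04193 = 2.89 g/cm³

2.89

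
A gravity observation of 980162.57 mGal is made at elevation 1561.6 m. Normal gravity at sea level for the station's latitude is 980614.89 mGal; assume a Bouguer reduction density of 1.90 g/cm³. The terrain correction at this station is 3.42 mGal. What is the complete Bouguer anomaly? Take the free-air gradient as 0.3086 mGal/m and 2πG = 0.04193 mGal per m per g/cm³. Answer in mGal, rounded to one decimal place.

Free-air correction = 0.3086 × 1561.6 = 481.91 mGal
Free-air anomaly = 980162.57 − 980614.89 + (481.91) = 29.59 mGal
Bouguer slab correction = 0.04193 × 1.90 × 1561.6 = 124.41 mGal
Simple Bouguer anomaly = 29.59 − (124.41) = -94.82 mGal
Complete Bouguer anomaly = -94.82 + 3.42 = -91.40 mGal

-91.4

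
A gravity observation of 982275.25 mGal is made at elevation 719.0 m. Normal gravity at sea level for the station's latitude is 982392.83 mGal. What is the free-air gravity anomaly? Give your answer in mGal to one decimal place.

Free-air correction = 0.3086 × 719.0 = 221.88 mGal
Free-air anomaly = 982275.25 − 982392.83 + (221.88) = 104.30 mGal

104.3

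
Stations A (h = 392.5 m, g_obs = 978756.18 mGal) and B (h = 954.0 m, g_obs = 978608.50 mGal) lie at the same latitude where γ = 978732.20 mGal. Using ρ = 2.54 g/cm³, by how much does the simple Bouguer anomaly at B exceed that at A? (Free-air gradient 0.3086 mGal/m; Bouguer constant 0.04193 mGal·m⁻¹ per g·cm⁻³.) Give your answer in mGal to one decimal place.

-34.2

Δg_SB(A) = 978756.18 − 978732.20 + 0.3086×392.5 − 0.04193×2.54×392.5 = 103.30 mGal
Δg_SB(B) = 978608.50 − 978732.20 + 0.3086×954.0 − 0.04193×2.54×954.0 = 69.10 mGal
Difference = 69.10 − (103.30) = -34.20 mGal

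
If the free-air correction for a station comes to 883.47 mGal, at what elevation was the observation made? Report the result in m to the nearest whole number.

2863

h = 883.47 / 0.3086 = 2862.83 m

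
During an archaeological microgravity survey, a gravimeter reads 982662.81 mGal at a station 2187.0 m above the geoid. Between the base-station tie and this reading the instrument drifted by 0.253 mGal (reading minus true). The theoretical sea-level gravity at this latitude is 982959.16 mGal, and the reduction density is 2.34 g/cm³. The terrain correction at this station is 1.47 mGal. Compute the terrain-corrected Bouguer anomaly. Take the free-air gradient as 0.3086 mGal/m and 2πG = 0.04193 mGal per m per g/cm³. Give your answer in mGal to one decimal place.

165.2

Drift-corrected reading = 982662.81 − (0.253) = 982662.557 mGal
Free-air correction = 0.3086 × 2187.0 = 674.91 mGal
Free-air anomaly = 982662.557 − 982959.16 + (674.91) = 378.307 mGal
Bouguer slab correction = 0.04193 × 2.34 × 2187.0 = 214.58 mGal
Simple Bouguer anomaly = 378.307 − (214.58) = 163.727 mGal
Complete Bouguer anomaly = 163.727 + 1.47 = 165.197 mGal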